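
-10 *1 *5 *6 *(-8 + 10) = -600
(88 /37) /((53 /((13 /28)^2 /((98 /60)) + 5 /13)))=1418945 /61208693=0.02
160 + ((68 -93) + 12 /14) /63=70391 /441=159.62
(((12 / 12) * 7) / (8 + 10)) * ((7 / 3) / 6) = 49 / 324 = 0.15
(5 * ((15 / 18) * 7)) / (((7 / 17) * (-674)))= -425 / 4044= -0.11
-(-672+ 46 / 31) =20786 / 31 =670.52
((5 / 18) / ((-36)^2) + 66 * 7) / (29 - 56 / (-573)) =2058510331 / 129649248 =15.88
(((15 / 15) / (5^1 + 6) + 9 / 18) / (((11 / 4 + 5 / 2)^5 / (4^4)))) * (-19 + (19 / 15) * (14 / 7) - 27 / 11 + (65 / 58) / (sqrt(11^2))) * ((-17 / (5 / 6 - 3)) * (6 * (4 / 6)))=-1605221482496 / 71655552045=-22.40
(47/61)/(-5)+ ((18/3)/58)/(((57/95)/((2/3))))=-1039/26535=-0.04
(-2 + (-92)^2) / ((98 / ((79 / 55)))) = 124.03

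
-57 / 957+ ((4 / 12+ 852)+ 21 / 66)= 148351 / 174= 852.59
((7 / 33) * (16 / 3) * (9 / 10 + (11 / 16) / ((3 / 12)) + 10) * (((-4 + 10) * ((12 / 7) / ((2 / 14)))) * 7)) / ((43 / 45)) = 3852576 / 473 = 8144.98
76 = 76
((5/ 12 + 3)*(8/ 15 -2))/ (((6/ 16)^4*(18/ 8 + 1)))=-3694592/ 47385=-77.97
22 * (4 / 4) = 22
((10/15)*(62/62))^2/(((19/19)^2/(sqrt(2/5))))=4*sqrt(10)/45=0.28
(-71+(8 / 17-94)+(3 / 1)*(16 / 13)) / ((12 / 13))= -174.24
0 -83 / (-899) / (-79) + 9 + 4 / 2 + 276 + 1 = 20453965 / 71021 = 288.00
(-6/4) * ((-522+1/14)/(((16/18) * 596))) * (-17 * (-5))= 16769565/133504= 125.61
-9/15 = -3/5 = -0.60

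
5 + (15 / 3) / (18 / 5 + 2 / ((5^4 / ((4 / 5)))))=71915 / 11258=6.39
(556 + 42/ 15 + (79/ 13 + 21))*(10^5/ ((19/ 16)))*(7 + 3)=121862400000/ 247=493370040.49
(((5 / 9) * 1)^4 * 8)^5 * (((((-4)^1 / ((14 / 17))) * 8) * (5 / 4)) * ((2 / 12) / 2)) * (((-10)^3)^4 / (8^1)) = -33203125000000000000000000000000 / 255310974640195504821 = -130049736588.07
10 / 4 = 5 / 2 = 2.50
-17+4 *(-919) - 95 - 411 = -4199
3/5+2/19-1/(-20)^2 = 5341/7600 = 0.70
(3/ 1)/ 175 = 3/ 175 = 0.02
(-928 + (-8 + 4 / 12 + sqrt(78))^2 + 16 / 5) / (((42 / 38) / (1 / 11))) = -673759 / 10395 - 874 * sqrt(78) / 693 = -75.95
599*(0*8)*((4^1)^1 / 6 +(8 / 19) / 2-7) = 0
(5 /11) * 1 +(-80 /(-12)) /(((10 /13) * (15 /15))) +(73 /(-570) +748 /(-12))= -111481 /2090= -53.34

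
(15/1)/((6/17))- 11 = 63/2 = 31.50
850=850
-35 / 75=-7 / 15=-0.47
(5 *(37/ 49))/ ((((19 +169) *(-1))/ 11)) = -2035/ 9212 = -0.22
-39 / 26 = -3 / 2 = -1.50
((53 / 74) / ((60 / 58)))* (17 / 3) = 26129 / 6660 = 3.92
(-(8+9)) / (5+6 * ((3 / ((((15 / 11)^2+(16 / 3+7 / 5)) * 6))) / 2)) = -530264 / 161405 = -3.29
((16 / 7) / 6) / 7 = 8 / 147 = 0.05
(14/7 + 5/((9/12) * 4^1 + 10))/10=31/130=0.24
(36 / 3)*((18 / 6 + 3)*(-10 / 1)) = -720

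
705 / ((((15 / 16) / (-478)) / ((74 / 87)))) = -26599744 / 87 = -305744.18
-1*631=-631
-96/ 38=-48/ 19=-2.53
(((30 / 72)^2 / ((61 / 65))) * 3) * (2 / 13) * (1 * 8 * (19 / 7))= 2375 / 1281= 1.85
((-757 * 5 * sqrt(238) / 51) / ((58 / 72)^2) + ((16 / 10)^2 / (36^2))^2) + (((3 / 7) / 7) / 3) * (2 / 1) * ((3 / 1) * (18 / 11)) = 442876124 / 2210236875 - 1635120 * sqrt(238) / 14297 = -1764.18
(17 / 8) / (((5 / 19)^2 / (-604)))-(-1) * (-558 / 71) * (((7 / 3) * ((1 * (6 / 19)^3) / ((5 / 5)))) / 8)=-451288133143 / 24349450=-18533.81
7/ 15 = 0.47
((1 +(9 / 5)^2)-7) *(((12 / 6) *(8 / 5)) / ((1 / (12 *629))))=-8332992 / 125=-66663.94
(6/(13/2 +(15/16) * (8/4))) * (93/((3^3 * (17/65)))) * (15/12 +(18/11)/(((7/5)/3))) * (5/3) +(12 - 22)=51146230/789327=64.80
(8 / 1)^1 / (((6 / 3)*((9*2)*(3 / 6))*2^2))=1 / 9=0.11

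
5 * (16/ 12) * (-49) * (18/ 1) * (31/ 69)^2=-1883560/ 1587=-1186.87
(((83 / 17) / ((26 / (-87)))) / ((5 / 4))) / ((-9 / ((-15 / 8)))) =-2407 / 884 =-2.72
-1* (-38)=38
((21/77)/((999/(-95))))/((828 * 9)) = -95/27296676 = -0.00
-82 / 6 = -41 / 3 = -13.67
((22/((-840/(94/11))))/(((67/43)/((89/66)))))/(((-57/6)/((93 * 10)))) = 5575939/294063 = 18.96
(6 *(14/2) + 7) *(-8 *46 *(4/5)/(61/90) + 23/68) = -88215925/4148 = -21267.10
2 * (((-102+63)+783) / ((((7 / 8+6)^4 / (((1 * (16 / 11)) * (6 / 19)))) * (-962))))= -292552704 / 919903180625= -0.00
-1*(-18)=18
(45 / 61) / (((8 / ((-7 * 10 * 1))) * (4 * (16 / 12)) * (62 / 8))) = -4725 / 30256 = -0.16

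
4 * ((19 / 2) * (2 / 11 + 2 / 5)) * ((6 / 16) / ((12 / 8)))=304 / 55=5.53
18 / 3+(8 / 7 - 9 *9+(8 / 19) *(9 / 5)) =-48611 / 665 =-73.10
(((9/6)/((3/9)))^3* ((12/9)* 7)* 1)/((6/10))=2835/2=1417.50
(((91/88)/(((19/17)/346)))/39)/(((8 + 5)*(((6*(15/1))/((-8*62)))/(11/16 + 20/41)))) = -164016629/40102920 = -4.09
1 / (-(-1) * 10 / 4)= 0.40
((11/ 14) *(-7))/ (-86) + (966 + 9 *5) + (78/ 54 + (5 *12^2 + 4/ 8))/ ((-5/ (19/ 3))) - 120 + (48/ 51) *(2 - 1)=-1773001/ 78948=-22.46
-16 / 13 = -1.23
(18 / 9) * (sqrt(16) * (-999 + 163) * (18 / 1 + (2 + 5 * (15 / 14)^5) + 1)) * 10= -31540564110 / 16807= -1876632.60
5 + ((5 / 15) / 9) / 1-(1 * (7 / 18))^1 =251 / 54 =4.65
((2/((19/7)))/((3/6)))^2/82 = 392/14801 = 0.03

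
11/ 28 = 0.39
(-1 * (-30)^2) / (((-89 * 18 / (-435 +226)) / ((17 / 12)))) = -88825 / 534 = -166.34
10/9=1.11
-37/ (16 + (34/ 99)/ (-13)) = -47619/ 20558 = -2.32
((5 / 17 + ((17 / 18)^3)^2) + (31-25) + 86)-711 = -357330233359 / 578207808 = -618.00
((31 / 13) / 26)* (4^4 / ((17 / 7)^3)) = 1361024 / 830297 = 1.64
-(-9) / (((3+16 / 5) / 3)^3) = 30375 / 29791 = 1.02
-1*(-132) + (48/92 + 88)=5072/23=220.52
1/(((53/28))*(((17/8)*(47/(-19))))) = -4256/42347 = -0.10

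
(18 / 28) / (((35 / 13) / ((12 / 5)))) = 702 / 1225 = 0.57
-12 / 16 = -3 / 4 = -0.75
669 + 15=684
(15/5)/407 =0.01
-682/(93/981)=-7194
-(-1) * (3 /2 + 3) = 9 /2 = 4.50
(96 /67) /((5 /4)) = 384 /335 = 1.15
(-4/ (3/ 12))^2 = 256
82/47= 1.74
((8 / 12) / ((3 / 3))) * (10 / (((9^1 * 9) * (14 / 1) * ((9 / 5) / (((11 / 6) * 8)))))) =2200 / 45927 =0.05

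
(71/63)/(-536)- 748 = -25258535/33768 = -748.00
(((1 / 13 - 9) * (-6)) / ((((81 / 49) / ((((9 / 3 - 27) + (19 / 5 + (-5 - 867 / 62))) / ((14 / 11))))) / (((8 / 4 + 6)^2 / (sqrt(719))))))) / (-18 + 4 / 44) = 12730315136 * sqrt(719) / 2568695805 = 132.89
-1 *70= -70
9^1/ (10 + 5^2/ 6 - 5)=54/ 55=0.98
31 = 31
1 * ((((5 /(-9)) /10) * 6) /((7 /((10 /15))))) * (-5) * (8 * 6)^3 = 122880 /7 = 17554.29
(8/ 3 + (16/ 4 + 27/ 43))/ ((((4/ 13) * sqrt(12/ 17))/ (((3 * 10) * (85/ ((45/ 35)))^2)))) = 21653939125 * sqrt(51)/ 41796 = 3699876.94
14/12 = 7/6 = 1.17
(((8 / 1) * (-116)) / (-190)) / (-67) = -464 / 6365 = -0.07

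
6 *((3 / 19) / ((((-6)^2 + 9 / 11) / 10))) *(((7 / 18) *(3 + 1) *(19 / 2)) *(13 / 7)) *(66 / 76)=3146 / 513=6.13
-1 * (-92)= 92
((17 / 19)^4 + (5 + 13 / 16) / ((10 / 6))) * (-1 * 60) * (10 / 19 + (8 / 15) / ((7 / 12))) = -61850260443 / 173326930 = -356.84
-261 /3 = -87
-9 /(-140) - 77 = -10771 /140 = -76.94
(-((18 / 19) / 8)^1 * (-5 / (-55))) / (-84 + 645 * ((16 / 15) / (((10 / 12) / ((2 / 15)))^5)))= 87890625 / 685192277968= 0.00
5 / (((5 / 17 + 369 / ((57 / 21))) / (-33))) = -53295 / 44006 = -1.21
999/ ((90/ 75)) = 832.50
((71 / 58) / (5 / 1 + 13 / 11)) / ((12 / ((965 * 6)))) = 753665 / 7888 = 95.55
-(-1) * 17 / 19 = 17 / 19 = 0.89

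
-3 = -3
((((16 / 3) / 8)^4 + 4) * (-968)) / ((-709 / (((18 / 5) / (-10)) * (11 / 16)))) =-45254 / 31905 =-1.42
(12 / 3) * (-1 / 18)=-0.22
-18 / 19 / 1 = -0.95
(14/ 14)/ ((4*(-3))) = -1/ 12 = -0.08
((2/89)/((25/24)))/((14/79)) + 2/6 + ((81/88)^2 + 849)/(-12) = -101843812087/1447353600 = -70.37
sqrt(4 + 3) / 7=0.38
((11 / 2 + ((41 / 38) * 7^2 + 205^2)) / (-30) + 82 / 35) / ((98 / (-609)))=8702.71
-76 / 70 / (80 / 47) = -893 / 1400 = -0.64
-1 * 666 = -666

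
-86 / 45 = -1.91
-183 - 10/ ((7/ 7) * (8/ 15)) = -807/ 4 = -201.75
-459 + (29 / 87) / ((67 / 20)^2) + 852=5292931 / 13467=393.03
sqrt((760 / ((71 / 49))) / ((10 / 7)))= 14*sqrt(9443) / 71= 19.16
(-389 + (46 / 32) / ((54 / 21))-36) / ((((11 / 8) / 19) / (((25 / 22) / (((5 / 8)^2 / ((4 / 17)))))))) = -4014.55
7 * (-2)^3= -56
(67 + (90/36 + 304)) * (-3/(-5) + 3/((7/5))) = 35856/35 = 1024.46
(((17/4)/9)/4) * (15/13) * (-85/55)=-1445/6864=-0.21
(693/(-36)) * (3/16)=-231/64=-3.61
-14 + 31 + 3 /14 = 241 /14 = 17.21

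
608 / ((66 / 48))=4864 / 11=442.18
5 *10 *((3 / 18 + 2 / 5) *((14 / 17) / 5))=14 / 3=4.67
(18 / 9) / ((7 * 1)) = 2 / 7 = 0.29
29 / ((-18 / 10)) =-145 / 9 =-16.11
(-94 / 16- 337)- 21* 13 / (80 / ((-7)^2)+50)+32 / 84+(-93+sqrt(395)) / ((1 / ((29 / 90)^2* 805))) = -6459.66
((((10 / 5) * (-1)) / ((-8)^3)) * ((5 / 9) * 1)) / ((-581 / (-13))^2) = 0.00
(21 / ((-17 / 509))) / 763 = -1527 / 1853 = -0.82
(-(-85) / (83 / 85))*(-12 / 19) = -86700 / 1577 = -54.98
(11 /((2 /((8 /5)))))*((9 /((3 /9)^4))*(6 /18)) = 10692 /5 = 2138.40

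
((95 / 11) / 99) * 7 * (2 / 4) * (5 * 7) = 23275 / 2178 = 10.69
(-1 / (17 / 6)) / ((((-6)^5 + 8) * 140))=3 / 9243920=0.00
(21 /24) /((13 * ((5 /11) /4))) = 77 /130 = 0.59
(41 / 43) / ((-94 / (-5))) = 205 / 4042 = 0.05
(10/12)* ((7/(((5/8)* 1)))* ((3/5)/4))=1.40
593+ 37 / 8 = 4781 / 8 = 597.62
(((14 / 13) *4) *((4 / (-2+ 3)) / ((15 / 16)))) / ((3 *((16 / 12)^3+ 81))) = 10752 / 146315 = 0.07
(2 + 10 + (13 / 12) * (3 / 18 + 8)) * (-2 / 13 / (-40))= 0.08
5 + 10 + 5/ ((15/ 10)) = 55/ 3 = 18.33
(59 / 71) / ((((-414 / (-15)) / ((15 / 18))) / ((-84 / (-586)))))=10325 / 2870814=0.00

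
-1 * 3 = -3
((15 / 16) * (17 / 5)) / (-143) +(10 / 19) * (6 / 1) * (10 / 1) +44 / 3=46.22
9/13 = 0.69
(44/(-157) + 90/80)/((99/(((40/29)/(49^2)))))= 5305/1082243547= 0.00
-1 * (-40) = 40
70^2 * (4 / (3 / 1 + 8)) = 19600 / 11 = 1781.82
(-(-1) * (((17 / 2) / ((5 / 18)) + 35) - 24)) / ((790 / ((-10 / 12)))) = -52 / 1185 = -0.04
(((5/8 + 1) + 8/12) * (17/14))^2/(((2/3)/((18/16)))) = 2622675/200704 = 13.07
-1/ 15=-0.07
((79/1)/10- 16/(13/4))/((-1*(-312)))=129/13520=0.01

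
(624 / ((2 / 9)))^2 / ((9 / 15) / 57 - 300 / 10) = -749062080 / 2849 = -262921.05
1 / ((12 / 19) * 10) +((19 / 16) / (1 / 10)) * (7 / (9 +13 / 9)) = 91561 / 11280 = 8.12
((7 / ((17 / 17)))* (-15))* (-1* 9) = 945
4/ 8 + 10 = 10.50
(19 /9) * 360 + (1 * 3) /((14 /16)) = 5344 /7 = 763.43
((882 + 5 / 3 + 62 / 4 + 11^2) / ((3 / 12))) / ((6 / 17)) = 104057 / 9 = 11561.89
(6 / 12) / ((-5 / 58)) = -29 / 5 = -5.80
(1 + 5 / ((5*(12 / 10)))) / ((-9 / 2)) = -11 / 27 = -0.41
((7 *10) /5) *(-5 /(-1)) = 70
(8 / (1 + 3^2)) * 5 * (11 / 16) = 11 / 4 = 2.75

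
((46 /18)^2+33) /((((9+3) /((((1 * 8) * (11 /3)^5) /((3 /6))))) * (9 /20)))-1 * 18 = 41245258222 /531441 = 77610.23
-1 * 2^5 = -32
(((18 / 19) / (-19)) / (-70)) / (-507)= -3 / 2135315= -0.00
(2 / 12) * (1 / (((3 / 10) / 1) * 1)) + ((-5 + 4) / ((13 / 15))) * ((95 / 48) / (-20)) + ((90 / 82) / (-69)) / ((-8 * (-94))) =222262795 / 331875648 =0.67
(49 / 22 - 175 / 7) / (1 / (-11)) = 250.50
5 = 5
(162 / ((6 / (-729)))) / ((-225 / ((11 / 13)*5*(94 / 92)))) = 1130679 / 2990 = 378.15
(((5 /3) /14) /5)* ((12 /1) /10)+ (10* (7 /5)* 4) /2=981 /35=28.03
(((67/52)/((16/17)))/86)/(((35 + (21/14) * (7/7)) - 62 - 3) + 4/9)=-10251/18066880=-0.00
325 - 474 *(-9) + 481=5072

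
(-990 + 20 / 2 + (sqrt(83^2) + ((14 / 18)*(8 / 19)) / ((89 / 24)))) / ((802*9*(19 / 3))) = -4550033 / 231907122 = -0.02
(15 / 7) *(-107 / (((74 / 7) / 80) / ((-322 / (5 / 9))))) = 37210320 / 37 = 1005684.32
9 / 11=0.82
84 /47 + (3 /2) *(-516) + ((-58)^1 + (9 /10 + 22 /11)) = -388837 /470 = -827.31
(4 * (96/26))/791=192/10283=0.02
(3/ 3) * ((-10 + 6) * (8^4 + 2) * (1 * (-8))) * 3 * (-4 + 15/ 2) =1376928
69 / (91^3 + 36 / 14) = 483 / 5275015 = 0.00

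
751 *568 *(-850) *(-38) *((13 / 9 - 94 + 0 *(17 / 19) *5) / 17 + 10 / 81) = -73313346893.83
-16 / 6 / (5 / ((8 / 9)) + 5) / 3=-64 / 765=-0.08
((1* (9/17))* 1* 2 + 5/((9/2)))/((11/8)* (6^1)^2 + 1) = 664/15453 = 0.04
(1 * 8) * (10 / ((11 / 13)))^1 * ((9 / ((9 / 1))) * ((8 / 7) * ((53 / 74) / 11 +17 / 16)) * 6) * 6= 4386.26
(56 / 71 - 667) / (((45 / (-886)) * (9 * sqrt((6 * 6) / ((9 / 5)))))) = 6984781 * sqrt(5) / 47925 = 325.89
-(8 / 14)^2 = -16 / 49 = -0.33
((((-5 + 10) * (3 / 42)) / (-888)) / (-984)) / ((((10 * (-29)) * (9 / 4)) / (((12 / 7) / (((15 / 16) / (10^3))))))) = -200 / 174608217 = -0.00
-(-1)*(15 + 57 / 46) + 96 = 5163 / 46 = 112.24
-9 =-9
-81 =-81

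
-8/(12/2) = -4/3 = -1.33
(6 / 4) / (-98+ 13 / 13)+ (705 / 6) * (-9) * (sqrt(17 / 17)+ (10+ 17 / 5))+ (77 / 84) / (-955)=-16927767617 / 1111620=-15228.02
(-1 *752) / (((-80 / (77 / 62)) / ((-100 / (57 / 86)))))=-3112340 / 1767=-1761.37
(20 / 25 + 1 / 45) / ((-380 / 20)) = -37 / 855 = -0.04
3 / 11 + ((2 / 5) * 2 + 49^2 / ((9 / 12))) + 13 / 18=3171097 / 990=3203.13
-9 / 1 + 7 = -2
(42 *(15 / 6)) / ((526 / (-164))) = -32.74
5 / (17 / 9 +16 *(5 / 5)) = 45 / 161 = 0.28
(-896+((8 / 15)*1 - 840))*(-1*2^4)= 416512 / 15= 27767.47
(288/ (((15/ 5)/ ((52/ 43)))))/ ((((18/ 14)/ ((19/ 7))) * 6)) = 15808/ 387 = 40.85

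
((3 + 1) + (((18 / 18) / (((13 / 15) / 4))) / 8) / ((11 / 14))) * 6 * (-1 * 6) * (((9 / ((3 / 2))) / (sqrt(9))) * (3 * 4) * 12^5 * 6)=-873292824576 / 143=-6106942829.20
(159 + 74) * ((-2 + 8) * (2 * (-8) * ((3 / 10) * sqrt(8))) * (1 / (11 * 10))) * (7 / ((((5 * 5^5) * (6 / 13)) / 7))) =-3562104 * sqrt(2) / 4296875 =-1.17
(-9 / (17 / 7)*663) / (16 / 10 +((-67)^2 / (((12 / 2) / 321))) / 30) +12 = 5617608 / 480419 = 11.69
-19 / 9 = -2.11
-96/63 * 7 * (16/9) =-512/27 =-18.96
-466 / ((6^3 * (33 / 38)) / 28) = -61978 / 891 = -69.56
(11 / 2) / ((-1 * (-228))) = 11 / 456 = 0.02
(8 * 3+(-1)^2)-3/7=172/7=24.57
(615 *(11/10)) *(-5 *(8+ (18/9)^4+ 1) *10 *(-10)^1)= 8456250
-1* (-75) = 75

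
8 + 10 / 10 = 9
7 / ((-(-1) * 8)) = 0.88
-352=-352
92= 92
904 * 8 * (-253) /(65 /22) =-40253312 /65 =-619281.72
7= 7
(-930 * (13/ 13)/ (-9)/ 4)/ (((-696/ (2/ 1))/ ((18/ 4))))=-155/ 464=-0.33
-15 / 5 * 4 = -12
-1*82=-82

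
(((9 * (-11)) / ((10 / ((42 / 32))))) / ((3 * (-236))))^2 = 480249 / 1425817600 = 0.00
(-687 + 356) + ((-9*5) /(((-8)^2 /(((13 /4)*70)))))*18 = -205459 /64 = -3210.30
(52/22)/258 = 13/1419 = 0.01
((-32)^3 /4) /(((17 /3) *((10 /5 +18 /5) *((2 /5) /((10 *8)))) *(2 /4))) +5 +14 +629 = -12210888 /119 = -102612.50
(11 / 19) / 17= 11 / 323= 0.03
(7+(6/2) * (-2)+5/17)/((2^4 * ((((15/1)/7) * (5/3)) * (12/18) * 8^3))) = 0.00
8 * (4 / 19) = 32 / 19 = 1.68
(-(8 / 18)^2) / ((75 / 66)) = -352 / 2025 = -0.17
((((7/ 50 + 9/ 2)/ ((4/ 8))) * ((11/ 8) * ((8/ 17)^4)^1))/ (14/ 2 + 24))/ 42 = 653312/ 1359304275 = 0.00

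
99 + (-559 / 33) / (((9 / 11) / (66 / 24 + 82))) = -1655.64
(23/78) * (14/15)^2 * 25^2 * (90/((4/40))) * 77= 433895000/39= 11125512.82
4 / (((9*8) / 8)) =4 / 9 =0.44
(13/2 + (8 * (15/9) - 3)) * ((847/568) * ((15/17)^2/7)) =916575/328304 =2.79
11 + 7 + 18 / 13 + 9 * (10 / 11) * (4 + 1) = 60.29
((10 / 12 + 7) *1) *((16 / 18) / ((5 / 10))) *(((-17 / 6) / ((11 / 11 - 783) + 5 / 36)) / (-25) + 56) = 14816542448 / 18999225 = 779.85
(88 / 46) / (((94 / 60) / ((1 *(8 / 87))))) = 3520 / 31349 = 0.11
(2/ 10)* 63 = 63/ 5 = 12.60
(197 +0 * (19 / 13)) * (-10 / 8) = -985 / 4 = -246.25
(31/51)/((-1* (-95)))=31/4845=0.01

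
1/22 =0.05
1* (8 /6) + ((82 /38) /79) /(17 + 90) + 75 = 36779126 /481821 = 76.33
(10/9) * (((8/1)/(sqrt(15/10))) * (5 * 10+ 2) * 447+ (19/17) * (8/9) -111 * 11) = -1866610/1377+ 619840 * sqrt(6)/9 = 167343.52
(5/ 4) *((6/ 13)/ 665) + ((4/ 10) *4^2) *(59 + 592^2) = 2243347.20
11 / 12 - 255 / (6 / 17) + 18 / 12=-8641 / 12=-720.08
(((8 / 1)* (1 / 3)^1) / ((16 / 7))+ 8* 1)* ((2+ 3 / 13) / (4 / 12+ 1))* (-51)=-81345 / 104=-782.16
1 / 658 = 0.00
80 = 80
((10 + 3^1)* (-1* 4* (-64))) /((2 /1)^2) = 832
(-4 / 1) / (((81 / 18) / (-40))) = 320 / 9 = 35.56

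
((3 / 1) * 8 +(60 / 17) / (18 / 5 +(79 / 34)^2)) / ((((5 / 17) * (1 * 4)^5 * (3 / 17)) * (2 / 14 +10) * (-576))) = -35647283 / 453786378240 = -0.00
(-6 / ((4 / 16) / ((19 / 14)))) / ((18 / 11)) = -418 / 21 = -19.90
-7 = -7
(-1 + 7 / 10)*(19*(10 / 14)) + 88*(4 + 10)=17191 / 14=1227.93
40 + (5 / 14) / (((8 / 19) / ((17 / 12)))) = 55375 / 1344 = 41.20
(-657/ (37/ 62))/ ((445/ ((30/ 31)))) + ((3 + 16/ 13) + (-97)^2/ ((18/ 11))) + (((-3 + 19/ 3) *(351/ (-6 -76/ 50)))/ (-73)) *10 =15262895844305/ 2643798222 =5773.09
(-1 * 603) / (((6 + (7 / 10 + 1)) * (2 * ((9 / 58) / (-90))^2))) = -13172025.97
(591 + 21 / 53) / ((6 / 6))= 31344 / 53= 591.40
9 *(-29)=-261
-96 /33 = -32 /11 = -2.91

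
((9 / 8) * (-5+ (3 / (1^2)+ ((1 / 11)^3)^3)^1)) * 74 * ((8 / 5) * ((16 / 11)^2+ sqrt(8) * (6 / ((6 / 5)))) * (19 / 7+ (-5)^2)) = -1218625093613448 * sqrt(2) / 16505633837-155984011982521344 / 9985908471385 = -120033.01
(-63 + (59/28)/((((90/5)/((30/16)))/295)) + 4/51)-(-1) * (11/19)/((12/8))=961619/434112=2.22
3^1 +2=5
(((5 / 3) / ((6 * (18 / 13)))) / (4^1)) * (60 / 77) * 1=325 / 8316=0.04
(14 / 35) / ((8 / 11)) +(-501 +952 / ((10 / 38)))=62343 / 20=3117.15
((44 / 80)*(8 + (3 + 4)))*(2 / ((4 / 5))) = 165 / 8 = 20.62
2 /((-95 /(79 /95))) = -158 /9025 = -0.02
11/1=11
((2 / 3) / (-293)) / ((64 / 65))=-65 / 28128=-0.00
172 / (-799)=-172 / 799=-0.22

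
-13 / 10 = -1.30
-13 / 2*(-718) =4667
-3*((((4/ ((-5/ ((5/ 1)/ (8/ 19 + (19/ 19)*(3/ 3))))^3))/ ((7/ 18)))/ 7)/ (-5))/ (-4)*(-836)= -11468248/ 178605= -64.21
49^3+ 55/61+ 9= 7177193/61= 117658.90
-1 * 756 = -756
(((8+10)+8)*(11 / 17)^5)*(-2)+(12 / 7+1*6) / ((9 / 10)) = 26568856 / 9938999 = 2.67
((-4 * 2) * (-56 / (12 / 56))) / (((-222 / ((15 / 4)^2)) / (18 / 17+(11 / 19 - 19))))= 27479200 / 11951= 2299.32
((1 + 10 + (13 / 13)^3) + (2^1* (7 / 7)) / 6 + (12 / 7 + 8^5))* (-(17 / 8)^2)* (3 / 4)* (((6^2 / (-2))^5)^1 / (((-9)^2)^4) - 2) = 148220914015 / 653184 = 226920.61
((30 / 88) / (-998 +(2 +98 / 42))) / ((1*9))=-5 / 131164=-0.00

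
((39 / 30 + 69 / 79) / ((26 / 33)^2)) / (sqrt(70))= 1869813 * sqrt(70) / 37382800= 0.42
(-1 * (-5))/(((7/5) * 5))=5/7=0.71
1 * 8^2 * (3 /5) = 192 /5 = 38.40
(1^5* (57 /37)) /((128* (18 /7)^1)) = 133 /28416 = 0.00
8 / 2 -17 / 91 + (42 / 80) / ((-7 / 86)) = -4799 / 1820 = -2.64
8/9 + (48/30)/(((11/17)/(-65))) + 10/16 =-126097/792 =-159.21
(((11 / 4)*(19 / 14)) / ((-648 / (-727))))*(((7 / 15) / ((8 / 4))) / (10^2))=151943 / 15552000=0.01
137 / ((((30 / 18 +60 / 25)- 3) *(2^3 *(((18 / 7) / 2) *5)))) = 959 / 384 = 2.50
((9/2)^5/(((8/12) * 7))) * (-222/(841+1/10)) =-98316585/942032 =-104.37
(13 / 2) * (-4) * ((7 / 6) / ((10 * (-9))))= 91 / 270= 0.34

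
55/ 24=2.29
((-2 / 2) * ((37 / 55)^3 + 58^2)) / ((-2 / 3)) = 1679208459 / 332750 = 5046.46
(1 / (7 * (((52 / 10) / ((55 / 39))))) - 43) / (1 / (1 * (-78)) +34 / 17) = -304939 / 14105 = -21.62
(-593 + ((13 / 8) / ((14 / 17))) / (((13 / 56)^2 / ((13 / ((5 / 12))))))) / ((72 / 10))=2747 / 36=76.31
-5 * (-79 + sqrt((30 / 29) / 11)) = 395- 5 * sqrt(9570) / 319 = 393.47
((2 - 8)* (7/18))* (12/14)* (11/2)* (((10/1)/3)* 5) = -550/3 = -183.33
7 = 7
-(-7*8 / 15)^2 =-3136 / 225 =-13.94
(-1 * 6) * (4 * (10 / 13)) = -240 / 13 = -18.46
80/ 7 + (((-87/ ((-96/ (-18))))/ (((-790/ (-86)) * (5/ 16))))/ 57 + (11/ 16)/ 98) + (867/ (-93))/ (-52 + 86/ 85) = 45529407997999/ 3952640938400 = 11.52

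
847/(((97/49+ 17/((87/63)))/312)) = 1313004/71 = 18493.01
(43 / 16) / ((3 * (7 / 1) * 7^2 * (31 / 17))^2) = 12427 / 16280739216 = 0.00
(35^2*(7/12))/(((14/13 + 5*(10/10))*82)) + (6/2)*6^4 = 302349043/77736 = 3889.43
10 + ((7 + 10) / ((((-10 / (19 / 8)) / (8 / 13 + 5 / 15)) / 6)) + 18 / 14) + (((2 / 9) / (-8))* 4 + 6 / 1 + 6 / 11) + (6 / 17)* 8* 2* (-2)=-16.56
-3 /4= -0.75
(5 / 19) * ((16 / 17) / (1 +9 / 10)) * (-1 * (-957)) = 765600 / 6137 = 124.75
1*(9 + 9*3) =36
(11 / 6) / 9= 11 / 54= 0.20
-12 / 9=-4 / 3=-1.33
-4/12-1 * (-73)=218/3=72.67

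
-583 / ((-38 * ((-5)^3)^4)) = 0.00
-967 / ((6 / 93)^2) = -929287 / 4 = -232321.75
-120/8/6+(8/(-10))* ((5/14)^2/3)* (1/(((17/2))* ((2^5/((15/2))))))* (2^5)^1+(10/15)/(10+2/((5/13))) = -118045/47481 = -2.49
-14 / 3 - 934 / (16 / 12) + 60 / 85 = -71855 / 102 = -704.46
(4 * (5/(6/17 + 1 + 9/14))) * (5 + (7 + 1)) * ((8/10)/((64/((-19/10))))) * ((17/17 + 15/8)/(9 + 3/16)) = -5083/5250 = -0.97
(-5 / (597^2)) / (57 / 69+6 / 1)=-115 / 55956213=-0.00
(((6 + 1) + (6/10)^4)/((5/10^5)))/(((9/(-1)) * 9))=-142592/81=-1760.40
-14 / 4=-7 / 2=-3.50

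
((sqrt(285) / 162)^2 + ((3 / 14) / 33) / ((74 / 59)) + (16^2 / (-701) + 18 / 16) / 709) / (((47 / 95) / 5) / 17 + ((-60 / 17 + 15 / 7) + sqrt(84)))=133558529857834927075 / 464149340173660025370816 + 193460161961256675625 * sqrt(21) / 464149340173660025370816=0.00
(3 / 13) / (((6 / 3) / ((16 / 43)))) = 24 / 559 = 0.04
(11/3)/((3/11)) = 121/9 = 13.44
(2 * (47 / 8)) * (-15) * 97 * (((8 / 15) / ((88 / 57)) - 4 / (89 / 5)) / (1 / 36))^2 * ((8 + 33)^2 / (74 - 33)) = -63459212092308 / 4792205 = -13242173.92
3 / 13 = 0.23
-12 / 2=-6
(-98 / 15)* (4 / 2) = -196 / 15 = -13.07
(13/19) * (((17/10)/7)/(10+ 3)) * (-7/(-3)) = 17/570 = 0.03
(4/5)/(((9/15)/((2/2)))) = 4/3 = 1.33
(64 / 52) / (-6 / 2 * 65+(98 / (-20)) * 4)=-80 / 13949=-0.01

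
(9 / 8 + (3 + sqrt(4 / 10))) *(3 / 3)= sqrt(10) / 5 + 33 / 8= 4.76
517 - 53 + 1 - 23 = 442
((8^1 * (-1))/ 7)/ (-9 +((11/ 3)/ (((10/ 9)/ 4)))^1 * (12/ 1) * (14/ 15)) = -200/ 24297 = -0.01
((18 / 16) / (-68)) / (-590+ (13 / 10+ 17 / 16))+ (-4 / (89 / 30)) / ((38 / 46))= -4411436145 / 2702850434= -1.63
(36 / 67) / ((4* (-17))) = -9 / 1139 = -0.01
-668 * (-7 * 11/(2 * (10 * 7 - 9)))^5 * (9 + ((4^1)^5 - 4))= 465141909891351/6756770408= 68840.86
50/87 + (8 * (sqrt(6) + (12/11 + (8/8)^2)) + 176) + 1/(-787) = 8 * sqrt(6) + 145586173/753159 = 212.90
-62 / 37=-1.68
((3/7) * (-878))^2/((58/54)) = 187324812/1421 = 131826.05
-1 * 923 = -923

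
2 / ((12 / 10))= 5 / 3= 1.67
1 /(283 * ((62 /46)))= 23 /8773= 0.00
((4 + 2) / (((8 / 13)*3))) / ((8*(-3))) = -13 / 96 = -0.14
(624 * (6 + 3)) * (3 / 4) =4212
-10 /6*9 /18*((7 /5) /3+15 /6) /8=-89 /288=-0.31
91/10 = 9.10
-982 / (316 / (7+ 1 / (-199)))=-341736 / 15721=-21.74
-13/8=-1.62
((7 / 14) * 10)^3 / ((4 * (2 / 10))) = 156.25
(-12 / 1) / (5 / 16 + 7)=-64 / 39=-1.64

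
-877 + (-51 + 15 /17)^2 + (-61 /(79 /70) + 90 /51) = 36129889 /22831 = 1582.49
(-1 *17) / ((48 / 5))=-85 / 48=-1.77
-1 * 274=-274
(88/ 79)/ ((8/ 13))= 143/ 79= 1.81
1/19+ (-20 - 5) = -474/19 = -24.95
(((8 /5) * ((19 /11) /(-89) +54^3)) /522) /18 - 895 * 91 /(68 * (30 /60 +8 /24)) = -551407421669 /390944070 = -1410.45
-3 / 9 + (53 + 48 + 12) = 338 / 3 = 112.67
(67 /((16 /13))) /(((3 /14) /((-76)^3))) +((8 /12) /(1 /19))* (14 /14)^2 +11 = -111518171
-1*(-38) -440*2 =-842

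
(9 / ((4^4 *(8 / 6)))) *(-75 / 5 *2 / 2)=-405 / 1024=-0.40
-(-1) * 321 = 321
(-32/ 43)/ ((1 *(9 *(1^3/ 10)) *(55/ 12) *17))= -256/ 24123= -0.01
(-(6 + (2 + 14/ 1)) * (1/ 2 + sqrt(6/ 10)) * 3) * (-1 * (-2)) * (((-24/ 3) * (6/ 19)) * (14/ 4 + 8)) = 36432/ 19 + 72864 * sqrt(15)/ 95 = 4888.01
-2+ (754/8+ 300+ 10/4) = 1579/4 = 394.75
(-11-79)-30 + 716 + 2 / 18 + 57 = 5878 / 9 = 653.11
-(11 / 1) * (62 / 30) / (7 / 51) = -5797 / 35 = -165.63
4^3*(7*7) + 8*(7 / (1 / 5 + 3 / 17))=13139 / 4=3284.75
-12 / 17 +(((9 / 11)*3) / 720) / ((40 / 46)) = -210027 / 299200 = -0.70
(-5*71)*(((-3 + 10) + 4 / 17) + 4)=-67805 / 17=-3988.53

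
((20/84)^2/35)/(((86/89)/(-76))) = -0.13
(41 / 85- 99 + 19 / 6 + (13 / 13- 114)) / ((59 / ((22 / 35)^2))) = -1.40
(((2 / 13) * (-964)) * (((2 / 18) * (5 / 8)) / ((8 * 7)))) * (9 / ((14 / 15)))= -18075 / 10192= -1.77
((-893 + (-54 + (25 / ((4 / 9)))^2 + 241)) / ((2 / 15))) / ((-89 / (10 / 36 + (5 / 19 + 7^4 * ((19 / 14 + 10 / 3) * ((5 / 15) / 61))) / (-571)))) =-35.12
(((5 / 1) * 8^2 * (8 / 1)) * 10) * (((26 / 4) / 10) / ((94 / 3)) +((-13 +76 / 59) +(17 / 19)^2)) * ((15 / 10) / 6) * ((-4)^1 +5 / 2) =104659521360 / 1001053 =104549.43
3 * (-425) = -1275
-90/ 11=-8.18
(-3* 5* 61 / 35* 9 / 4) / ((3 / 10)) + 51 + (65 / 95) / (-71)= -145.08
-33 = -33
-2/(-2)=1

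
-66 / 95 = -0.69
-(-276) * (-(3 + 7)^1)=-2760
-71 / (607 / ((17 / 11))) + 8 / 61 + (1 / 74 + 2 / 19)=39601933 / 572659582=0.07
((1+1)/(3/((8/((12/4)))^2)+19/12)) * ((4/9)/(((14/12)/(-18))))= -18432/2695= -6.84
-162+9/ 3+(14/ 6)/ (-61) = -29104/ 183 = -159.04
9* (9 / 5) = 81 / 5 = 16.20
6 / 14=3 / 7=0.43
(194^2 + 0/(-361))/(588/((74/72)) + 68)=348133/5921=58.80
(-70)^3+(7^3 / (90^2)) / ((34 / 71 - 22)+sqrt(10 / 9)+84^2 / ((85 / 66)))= -75339412608575416190183 / 219648433266121815 - 499699207* sqrt(10) / 1054312479677384712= -343000.00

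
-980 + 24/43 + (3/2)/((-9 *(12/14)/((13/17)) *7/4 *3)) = -19331803/19737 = -979.47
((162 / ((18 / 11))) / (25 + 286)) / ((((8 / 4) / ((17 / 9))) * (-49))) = -187 / 30478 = -0.01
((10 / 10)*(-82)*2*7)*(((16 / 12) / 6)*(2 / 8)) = -574 / 9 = -63.78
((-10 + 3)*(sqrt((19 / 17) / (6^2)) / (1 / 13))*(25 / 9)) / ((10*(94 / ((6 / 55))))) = -91*sqrt(323) / 316404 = -0.01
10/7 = 1.43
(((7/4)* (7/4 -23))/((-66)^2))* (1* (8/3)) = -595/26136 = -0.02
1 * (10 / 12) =5 / 6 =0.83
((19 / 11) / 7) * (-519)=-9861 / 77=-128.06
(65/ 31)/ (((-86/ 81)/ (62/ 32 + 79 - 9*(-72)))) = -61405695/ 42656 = -1439.56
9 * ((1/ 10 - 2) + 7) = 459/ 10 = 45.90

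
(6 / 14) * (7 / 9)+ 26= 79 / 3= 26.33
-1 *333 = -333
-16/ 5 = -3.20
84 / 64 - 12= -10.69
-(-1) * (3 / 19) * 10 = 30 / 19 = 1.58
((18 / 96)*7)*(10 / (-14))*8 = -15 / 2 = -7.50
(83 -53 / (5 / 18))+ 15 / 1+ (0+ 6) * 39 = 706 / 5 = 141.20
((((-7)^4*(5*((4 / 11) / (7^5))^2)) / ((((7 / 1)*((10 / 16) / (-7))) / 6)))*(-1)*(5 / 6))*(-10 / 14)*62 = -198400 / 99648703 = -0.00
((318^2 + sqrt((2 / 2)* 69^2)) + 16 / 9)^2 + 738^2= 829515143173 / 81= 10240927693.49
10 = 10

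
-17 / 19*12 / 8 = -51 / 38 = -1.34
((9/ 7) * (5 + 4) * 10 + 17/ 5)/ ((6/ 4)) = 8338/ 105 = 79.41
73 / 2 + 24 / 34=1265 / 34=37.21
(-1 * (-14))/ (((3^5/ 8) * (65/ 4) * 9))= 448/ 142155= 0.00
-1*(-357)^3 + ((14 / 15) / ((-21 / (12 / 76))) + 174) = 45499466.99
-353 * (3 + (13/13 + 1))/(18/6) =-1765/3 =-588.33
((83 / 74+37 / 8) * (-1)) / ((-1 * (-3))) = -567 / 296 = -1.92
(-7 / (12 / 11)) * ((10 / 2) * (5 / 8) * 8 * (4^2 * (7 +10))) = -43633.33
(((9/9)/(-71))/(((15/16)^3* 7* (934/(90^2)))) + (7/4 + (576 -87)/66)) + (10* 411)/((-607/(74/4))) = -3599257370713/30994500460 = -116.13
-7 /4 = -1.75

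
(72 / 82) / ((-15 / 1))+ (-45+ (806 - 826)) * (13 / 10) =-34669 / 410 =-84.56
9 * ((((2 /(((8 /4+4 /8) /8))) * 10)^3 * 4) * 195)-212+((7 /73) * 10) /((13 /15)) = 1746397884982 /949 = 1840250669.11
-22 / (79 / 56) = -1232 / 79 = -15.59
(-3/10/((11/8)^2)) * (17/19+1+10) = -21696/11495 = -1.89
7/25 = 0.28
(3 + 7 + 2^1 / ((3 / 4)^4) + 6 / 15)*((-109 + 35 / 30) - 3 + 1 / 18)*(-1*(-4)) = -27006736 / 3645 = -7409.26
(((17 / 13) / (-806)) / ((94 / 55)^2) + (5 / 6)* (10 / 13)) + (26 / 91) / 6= 0.69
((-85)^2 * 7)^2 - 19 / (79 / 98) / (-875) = 25258577422141 / 9875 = 2557830625.03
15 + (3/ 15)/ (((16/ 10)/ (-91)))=29/ 8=3.62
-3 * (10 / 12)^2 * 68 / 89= -425 / 267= -1.59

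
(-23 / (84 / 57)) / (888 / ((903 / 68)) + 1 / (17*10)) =-1597235 / 6844122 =-0.23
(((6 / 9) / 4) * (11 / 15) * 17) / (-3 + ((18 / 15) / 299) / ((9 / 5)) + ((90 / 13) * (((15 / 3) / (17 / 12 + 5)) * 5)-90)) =-4305301 / 136807890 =-0.03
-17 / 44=-0.39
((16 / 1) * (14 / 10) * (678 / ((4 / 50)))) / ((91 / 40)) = 1084800 / 13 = 83446.15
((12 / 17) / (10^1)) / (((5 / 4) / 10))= 48 / 85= 0.56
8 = 8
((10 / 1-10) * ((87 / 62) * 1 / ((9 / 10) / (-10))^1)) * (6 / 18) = 0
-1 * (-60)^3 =216000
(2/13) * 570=1140/13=87.69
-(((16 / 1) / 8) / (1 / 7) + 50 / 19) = -316 / 19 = -16.63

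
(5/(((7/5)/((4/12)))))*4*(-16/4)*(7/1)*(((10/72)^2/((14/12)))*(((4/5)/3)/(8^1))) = -125/1701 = -0.07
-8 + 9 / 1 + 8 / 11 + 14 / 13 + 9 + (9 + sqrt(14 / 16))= 21.74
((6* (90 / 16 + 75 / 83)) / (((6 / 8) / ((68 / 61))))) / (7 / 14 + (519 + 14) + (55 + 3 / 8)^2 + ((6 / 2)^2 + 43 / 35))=660307200 / 40942795021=0.02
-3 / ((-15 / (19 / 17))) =19 / 85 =0.22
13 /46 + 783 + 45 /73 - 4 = 2618901 /3358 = 779.90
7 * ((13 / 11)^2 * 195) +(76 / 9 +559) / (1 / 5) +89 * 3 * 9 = 7782767 / 1089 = 7146.71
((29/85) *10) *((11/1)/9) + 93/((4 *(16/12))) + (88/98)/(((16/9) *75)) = 64816571/2998800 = 21.61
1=1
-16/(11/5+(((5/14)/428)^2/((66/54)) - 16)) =31595576320/27251183451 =1.16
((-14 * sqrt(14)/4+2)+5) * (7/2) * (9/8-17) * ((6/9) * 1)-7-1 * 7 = -6559/24+6223 * sqrt(14)/48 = 211.80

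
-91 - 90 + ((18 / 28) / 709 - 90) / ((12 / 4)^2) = -1895865 / 9926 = -191.00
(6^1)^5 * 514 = 3996864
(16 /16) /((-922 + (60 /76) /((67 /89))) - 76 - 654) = -1273 /2101661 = -0.00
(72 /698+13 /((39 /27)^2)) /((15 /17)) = 7.18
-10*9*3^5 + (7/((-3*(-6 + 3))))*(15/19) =-1246555/57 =-21869.39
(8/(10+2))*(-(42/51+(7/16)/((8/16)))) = -77/68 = -1.13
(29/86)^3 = 24389/636056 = 0.04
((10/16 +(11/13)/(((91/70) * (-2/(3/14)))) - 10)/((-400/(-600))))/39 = -89385/246064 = -0.36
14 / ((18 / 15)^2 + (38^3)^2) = 175 / 37636704818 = 0.00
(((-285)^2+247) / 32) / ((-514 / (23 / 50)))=-29279 / 12850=-2.28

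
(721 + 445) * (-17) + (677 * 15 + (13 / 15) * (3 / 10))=-483337 / 50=-9666.74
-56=-56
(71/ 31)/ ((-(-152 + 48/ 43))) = 3053/ 201128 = 0.02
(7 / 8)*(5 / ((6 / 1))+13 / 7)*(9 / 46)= 339 / 736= 0.46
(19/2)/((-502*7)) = -19/7028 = -0.00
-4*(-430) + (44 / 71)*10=1726.20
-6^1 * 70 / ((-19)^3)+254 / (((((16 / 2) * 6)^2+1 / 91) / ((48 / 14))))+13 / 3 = 1083687529 / 227067195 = 4.77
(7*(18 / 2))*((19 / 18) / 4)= 133 / 8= 16.62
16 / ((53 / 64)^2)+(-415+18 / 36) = -2197589 / 5618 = -391.17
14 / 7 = 2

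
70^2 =4900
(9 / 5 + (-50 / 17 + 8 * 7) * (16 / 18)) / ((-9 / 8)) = -299656 / 6885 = -43.52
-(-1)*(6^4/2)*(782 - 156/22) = 5523552/11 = 502141.09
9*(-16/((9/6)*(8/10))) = -120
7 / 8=0.88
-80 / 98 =-40 / 49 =-0.82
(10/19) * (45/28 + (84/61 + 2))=42565/16226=2.62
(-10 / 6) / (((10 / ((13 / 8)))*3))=-13 / 144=-0.09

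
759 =759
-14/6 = -7/3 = -2.33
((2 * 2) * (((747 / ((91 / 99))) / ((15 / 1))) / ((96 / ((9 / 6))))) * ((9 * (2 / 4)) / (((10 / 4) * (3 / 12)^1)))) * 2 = 48.76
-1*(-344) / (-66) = -5.21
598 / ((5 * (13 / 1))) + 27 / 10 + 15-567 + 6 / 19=-539.78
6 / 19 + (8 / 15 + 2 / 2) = 527 / 285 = 1.85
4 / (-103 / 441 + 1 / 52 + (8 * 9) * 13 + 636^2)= 91728 / 9297361709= 0.00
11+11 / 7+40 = 368 / 7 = 52.57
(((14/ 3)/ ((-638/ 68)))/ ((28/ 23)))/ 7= -0.06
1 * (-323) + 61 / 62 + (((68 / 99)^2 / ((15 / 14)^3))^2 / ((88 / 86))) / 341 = -2643275611255412540101 / 8208530052589968750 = -322.02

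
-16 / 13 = -1.23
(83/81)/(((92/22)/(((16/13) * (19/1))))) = 138776/24219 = 5.73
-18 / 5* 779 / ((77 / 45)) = -126198 / 77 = -1638.94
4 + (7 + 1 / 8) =89 / 8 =11.12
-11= -11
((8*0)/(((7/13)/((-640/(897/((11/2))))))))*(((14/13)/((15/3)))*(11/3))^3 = 0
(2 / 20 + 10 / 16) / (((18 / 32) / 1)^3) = 14848 / 3645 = 4.07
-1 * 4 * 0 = 0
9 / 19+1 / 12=127 / 228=0.56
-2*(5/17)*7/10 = -7/17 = -0.41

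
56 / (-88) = -0.64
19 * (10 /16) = 95 /8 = 11.88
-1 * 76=-76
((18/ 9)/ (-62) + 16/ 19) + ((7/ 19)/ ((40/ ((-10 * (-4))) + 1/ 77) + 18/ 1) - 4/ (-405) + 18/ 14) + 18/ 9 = 3361187141/ 814869720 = 4.12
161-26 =135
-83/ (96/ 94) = -3901/ 48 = -81.27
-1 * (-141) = 141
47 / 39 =1.21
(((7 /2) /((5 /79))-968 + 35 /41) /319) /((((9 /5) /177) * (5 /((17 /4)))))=-238.92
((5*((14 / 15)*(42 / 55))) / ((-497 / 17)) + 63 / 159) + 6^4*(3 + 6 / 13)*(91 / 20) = 4224626357 / 206965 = 20412.27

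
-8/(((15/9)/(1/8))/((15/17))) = -9/17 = -0.53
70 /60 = 7 /6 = 1.17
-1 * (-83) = 83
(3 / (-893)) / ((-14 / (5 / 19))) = 15 / 237538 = 0.00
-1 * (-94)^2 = -8836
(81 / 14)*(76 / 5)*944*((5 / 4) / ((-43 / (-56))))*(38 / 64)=3450438 / 43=80242.74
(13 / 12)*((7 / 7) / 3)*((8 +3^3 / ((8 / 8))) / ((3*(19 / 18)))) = 455 / 114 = 3.99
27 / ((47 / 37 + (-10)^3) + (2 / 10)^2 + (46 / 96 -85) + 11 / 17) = -20379600 / 817118933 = -0.02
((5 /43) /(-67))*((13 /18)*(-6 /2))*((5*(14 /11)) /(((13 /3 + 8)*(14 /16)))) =2600 /1172567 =0.00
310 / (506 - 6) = 31 / 50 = 0.62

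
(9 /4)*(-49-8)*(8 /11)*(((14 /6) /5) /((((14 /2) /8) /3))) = -8208 /55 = -149.24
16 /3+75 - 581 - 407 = -2723 /3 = -907.67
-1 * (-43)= 43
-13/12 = -1.08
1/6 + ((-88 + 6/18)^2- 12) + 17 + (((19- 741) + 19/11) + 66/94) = 64872503/9306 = 6971.04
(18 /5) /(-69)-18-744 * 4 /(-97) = 140868 /11155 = 12.63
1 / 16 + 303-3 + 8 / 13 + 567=180477 / 208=867.68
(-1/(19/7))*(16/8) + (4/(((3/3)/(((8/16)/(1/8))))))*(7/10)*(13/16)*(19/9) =31591/1710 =18.47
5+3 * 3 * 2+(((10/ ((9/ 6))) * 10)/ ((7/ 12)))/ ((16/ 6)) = 461/ 7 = 65.86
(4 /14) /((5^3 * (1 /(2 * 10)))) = 8 /175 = 0.05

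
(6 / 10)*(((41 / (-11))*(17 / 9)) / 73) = -697 / 12045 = -0.06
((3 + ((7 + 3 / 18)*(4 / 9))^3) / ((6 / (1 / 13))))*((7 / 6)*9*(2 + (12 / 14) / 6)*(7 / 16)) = 24328675 / 5458752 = 4.46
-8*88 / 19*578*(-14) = 5696768 / 19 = 299829.89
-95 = -95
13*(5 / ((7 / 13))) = 845 / 7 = 120.71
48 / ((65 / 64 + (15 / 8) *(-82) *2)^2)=196608 / 384748225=0.00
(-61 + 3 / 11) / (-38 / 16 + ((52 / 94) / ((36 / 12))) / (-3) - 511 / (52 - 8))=2260512 / 523001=4.32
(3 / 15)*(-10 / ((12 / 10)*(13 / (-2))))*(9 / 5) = 6 / 13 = 0.46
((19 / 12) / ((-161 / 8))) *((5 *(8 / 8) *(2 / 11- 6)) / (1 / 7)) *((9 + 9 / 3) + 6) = 72960 / 253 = 288.38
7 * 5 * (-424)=-14840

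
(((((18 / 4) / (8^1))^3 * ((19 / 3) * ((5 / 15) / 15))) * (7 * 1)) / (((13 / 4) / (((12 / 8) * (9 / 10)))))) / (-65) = -96957 / 86528000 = -0.00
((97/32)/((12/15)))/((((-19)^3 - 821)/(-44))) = 1067/49152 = 0.02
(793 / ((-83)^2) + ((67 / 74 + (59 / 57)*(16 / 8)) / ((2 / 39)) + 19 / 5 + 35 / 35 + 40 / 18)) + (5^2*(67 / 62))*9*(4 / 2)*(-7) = -90228837409487 / 27023755860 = -3338.87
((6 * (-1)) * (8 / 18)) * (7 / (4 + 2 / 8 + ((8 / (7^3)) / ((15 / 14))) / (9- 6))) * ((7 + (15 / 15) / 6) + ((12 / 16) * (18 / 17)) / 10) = -20280904 / 638333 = -31.77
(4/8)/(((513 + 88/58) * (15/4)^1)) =58/223815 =0.00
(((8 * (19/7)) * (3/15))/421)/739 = 152/10889165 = 0.00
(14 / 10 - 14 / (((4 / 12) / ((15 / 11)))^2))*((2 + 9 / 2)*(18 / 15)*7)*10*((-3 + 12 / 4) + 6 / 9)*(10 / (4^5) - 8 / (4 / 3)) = 39325604591 / 77440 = 507820.31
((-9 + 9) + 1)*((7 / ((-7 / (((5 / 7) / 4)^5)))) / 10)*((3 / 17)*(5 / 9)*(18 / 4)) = -9375 / 1170305024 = -0.00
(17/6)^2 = 8.03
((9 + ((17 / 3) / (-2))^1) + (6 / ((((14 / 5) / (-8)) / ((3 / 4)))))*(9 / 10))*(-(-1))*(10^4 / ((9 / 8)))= -9080000 / 189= -48042.33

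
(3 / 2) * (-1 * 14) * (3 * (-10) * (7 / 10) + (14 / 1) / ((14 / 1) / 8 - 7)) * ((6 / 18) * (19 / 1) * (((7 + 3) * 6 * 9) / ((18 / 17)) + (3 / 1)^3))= 1690297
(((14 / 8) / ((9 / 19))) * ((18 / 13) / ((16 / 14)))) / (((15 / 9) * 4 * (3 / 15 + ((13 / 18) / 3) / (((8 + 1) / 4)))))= 678699 / 310336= 2.19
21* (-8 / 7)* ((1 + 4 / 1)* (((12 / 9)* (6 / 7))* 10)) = -9600 / 7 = -1371.43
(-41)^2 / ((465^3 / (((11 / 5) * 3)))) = 0.00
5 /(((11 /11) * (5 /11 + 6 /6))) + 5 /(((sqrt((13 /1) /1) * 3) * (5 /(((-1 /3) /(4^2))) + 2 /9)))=55 /16 - 15 * sqrt(13) /28054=3.44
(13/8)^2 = 169/64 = 2.64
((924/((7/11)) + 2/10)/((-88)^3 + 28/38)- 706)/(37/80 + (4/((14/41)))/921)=-2357354089902504/1586765288723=-1485.64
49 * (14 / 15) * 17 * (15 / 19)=11662 / 19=613.79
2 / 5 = 0.40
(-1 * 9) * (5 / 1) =-45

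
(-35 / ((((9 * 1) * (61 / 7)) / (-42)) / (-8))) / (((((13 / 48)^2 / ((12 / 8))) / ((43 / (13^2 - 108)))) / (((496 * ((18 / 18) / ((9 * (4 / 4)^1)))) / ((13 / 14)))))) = -1048750653440 / 8175037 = -128286.96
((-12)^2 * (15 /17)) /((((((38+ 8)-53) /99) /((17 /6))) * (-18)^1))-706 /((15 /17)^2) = -982738 /1575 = -623.96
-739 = -739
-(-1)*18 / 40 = 9 / 20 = 0.45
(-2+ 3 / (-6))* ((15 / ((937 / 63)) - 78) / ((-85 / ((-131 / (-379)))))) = -0.78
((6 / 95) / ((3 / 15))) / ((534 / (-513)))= -27 / 89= -0.30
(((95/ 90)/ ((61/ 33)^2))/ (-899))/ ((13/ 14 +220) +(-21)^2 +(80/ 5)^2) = -16093/ 42988895329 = -0.00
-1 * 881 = -881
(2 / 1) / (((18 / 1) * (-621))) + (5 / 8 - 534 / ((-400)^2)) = 277877737 / 447120000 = 0.62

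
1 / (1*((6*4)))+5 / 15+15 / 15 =11 / 8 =1.38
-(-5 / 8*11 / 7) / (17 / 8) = 55 / 119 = 0.46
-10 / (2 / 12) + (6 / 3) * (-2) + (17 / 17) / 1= -63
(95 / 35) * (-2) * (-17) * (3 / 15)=646 / 35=18.46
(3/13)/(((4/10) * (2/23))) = 345/52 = 6.63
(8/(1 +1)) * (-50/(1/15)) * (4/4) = -3000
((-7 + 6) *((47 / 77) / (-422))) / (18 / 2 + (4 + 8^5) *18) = 47 / 19168373070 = 0.00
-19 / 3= -6.33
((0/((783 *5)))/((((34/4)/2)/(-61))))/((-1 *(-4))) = 0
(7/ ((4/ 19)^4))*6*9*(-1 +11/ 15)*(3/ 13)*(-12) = 142100.01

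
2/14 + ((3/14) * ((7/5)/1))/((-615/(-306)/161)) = 173456/7175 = 24.18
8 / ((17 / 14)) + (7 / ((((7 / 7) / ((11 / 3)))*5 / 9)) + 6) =4997 / 85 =58.79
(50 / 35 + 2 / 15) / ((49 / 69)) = 3772 / 1715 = 2.20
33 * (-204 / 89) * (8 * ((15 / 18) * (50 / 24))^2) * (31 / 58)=-90578125 / 92916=-974.84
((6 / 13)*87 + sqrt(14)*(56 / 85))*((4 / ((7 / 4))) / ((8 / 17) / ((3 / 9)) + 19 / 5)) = 128*sqrt(14) / 443 + 709920 / 40313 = 18.69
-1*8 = -8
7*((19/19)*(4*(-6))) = -168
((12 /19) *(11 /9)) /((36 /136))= 1496 /513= 2.92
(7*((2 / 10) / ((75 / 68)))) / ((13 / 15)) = 476 / 325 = 1.46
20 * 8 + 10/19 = 3050/19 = 160.53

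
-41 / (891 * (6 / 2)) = -41 / 2673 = -0.02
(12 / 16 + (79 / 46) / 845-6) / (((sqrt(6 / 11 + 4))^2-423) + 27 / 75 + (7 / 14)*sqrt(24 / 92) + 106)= 6170652125*sqrt(138) / 5268291749160908 + 74070264235 / 4404926211673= 0.02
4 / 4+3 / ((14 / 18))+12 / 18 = 116 / 21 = 5.52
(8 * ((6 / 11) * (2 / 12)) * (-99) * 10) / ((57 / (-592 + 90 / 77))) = 10918560 / 1463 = 7463.13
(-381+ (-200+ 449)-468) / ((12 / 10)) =-500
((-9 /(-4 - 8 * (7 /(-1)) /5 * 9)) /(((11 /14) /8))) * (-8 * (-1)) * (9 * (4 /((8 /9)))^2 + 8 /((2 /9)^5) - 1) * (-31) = 38591280 /11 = 3508298.18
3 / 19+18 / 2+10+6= 478 / 19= 25.16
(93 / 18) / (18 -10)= 31 / 48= 0.65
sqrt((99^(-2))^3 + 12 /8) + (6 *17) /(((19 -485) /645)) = -32895 /233 + sqrt(5648880896410) /1940598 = -139.96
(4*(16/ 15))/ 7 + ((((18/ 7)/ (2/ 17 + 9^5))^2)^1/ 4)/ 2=180577099604947/ 296259303924150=0.61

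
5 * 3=15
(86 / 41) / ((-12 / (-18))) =129 / 41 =3.15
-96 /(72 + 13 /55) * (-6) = 31680 /3973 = 7.97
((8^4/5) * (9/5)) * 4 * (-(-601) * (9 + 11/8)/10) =459721728/125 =3677773.82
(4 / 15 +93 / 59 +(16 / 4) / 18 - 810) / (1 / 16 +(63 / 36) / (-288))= -274568576 / 19175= -14319.09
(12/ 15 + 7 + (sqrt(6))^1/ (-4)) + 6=69/ 5 - sqrt(6)/ 4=13.19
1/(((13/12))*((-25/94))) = -1128/325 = -3.47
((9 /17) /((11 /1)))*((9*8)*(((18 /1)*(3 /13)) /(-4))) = -8748 /2431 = -3.60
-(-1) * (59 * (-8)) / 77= -472 / 77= -6.13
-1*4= -4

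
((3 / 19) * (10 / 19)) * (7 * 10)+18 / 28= 32649 / 5054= 6.46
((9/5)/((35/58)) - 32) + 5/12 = -60061/2100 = -28.60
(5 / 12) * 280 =350 / 3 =116.67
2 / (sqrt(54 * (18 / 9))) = sqrt(3) / 9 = 0.19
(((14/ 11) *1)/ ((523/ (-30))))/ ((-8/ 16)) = 840/ 5753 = 0.15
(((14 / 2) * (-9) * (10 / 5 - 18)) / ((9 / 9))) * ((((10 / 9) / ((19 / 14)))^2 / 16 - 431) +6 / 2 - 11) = -1437584288 / 3249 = -442469.77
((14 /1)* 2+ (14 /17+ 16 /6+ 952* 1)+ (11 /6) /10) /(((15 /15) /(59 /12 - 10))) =-6800463 /1360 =-5000.34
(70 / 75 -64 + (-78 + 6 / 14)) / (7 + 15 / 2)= -29534 / 3045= -9.70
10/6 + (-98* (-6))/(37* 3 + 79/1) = 1357/285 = 4.76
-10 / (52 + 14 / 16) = -80 / 423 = -0.19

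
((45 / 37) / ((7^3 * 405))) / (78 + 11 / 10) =10 / 90347229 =0.00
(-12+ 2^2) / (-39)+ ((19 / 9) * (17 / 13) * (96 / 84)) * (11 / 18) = 15724 / 7371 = 2.13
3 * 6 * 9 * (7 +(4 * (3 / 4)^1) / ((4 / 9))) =4455 / 2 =2227.50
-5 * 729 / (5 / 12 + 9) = -43740 / 113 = -387.08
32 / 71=0.45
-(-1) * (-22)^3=-10648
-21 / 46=-0.46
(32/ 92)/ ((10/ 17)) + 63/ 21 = 413/ 115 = 3.59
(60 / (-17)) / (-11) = 60 / 187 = 0.32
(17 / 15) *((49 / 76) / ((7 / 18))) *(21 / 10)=7497 / 1900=3.95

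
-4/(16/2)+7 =13/2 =6.50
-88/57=-1.54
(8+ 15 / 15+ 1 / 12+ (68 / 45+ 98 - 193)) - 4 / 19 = -84.62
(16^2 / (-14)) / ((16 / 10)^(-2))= -46.81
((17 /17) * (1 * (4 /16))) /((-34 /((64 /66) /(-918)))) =2 /257499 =0.00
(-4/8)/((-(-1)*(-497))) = 1/994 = 0.00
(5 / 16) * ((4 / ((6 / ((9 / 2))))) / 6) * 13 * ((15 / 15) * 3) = 195 / 32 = 6.09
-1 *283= -283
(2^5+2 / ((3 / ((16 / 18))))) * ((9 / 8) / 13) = 110 / 39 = 2.82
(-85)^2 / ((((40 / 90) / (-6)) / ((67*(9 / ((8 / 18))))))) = -1058672025 / 8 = -132334003.12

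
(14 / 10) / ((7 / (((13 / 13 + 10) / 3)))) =11 / 15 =0.73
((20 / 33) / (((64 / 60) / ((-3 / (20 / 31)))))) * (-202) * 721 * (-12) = -101585295 / 22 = -4617513.41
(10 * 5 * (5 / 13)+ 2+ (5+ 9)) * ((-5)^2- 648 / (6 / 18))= -878902 / 13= -67607.85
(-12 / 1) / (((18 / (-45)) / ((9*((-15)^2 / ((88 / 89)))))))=2703375 / 44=61440.34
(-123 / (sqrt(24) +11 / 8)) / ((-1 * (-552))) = 451 / 32545- 656 * sqrt(6) / 32545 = -0.04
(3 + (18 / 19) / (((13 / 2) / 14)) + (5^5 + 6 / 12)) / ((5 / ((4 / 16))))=1546487 / 9880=156.53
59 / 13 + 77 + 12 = 1216 / 13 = 93.54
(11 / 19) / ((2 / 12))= 66 / 19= 3.47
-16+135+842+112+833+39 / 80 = 152519 / 80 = 1906.49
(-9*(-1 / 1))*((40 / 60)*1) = 6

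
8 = 8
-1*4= -4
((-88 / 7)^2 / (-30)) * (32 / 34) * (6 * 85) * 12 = -1486848 / 49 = -30343.84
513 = 513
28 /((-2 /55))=-770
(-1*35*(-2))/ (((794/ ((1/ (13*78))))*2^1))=35/ 805116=0.00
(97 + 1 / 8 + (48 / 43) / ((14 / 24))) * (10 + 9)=4531215 / 2408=1881.73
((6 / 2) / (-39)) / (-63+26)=1 / 481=0.00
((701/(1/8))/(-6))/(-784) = 701/588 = 1.19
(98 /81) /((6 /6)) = 1.21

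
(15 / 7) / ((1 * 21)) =0.10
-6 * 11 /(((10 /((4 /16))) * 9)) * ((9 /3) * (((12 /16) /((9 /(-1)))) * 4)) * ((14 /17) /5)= 77 /2550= 0.03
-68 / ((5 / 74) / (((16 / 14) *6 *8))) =-1932288 / 35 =-55208.23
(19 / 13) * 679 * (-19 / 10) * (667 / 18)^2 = -109050746791 / 42120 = -2589049.07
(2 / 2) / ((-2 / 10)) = -5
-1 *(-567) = 567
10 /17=0.59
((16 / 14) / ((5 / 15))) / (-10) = -12 / 35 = -0.34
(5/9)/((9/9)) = 0.56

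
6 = 6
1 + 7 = 8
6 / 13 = 0.46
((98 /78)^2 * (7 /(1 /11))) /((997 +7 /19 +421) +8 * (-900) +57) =-0.02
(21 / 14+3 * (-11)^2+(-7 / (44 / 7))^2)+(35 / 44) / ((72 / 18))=354229 / 968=365.94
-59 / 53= -1.11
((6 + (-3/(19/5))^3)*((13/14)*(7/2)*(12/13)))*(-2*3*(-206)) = 140084532/6859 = 20423.46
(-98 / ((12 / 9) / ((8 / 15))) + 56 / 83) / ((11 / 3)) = -47964 / 4565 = -10.51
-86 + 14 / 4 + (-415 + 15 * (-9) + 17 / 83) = -104961 / 166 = -632.30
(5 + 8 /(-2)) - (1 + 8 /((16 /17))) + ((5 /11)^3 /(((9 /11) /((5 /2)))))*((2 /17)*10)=-8.16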